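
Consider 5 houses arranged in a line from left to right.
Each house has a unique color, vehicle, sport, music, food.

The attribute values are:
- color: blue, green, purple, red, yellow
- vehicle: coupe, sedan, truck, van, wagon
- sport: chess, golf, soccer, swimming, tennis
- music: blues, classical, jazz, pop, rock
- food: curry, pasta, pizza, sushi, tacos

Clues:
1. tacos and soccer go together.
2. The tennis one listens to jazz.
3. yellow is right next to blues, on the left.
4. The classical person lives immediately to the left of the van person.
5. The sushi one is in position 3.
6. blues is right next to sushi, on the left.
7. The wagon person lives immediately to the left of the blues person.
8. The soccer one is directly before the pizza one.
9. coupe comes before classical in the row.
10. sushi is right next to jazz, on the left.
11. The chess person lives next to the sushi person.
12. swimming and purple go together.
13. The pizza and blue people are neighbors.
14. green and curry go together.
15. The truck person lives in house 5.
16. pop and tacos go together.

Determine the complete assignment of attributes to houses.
Solution:

House | Color | Vehicle | Sport | Music | Food
----------------------------------------------
  1   | yellow | wagon | soccer | pop | tacos
  2   | red | coupe | chess | blues | pizza
  3   | blue | sedan | golf | classical | sushi
  4   | green | van | tennis | jazz | curry
  5   | purple | truck | swimming | rock | pasta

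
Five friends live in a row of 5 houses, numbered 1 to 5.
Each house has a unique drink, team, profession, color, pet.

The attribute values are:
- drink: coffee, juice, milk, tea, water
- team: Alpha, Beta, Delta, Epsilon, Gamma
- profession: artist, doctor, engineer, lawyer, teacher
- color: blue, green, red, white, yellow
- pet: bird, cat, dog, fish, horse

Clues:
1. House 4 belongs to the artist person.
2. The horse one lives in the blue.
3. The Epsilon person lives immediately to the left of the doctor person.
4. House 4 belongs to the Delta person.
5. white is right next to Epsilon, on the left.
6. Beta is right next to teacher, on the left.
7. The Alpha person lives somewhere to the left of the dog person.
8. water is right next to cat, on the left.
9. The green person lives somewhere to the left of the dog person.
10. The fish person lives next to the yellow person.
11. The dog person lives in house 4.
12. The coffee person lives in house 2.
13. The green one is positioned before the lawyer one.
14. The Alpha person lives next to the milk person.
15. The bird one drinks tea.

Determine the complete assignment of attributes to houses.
Solution:

House | Drink | Team | Profession | Color | Pet
-----------------------------------------------
  1   | water | Beta | engineer | white | fish
  2   | coffee | Epsilon | teacher | yellow | cat
  3   | tea | Alpha | doctor | green | bird
  4   | milk | Delta | artist | red | dog
  5   | juice | Gamma | lawyer | blue | horse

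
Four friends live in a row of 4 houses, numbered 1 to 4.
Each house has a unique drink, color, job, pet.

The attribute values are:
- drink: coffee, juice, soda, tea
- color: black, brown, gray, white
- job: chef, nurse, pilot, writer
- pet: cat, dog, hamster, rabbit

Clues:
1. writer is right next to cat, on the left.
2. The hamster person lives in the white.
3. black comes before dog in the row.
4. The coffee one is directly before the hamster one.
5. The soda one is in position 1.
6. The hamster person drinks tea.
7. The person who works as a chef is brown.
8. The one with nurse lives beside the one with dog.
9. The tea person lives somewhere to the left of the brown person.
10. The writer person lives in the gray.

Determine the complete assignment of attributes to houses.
Solution:

House | Drink | Color | Job | Pet
---------------------------------
  1   | soda | gray | writer | rabbit
  2   | coffee | black | pilot | cat
  3   | tea | white | nurse | hamster
  4   | juice | brown | chef | dog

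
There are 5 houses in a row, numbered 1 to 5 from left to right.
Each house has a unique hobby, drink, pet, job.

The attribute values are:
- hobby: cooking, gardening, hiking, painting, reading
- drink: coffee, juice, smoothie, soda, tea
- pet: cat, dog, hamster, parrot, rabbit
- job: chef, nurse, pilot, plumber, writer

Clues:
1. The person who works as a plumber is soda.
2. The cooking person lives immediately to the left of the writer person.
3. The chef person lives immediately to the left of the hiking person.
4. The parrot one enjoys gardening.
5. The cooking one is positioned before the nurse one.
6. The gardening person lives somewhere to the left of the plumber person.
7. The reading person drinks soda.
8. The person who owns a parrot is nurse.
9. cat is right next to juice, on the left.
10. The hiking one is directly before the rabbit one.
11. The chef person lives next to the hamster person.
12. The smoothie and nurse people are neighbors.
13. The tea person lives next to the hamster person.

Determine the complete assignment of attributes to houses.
Solution:

House | Hobby | Drink | Pet | Job
---------------------------------
  1   | cooking | tea | cat | chef
  2   | hiking | juice | hamster | writer
  3   | painting | smoothie | rabbit | pilot
  4   | gardening | coffee | parrot | nurse
  5   | reading | soda | dog | plumber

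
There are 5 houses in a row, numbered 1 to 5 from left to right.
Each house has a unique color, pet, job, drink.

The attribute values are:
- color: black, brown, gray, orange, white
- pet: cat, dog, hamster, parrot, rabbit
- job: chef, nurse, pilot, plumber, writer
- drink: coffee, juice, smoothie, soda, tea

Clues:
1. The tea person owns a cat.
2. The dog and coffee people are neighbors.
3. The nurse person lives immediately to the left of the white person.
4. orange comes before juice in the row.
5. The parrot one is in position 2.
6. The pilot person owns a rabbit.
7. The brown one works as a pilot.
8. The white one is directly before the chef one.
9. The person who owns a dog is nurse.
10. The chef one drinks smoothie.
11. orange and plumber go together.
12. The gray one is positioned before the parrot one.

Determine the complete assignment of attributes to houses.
Solution:

House | Color | Pet | Job | Drink
---------------------------------
  1   | gray | dog | nurse | soda
  2   | white | parrot | writer | coffee
  3   | black | hamster | chef | smoothie
  4   | orange | cat | plumber | tea
  5   | brown | rabbit | pilot | juice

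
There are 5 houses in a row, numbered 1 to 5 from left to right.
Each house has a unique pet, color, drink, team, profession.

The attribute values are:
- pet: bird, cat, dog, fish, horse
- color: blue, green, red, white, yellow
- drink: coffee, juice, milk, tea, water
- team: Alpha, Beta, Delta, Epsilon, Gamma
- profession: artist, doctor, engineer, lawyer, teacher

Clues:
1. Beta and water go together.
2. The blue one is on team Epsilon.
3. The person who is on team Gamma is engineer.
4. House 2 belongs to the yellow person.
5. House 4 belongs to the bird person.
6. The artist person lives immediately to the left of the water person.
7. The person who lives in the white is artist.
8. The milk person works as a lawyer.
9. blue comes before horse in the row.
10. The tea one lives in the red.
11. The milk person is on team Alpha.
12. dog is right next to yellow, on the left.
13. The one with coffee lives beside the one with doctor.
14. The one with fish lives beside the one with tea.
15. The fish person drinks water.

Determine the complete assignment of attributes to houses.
Solution:

House | Pet | Color | Drink | Team | Profession
-----------------------------------------------
  1   | dog | white | coffee | Delta | artist
  2   | fish | yellow | water | Beta | doctor
  3   | cat | red | tea | Gamma | engineer
  4   | bird | blue | juice | Epsilon | teacher
  5   | horse | green | milk | Alpha | lawyer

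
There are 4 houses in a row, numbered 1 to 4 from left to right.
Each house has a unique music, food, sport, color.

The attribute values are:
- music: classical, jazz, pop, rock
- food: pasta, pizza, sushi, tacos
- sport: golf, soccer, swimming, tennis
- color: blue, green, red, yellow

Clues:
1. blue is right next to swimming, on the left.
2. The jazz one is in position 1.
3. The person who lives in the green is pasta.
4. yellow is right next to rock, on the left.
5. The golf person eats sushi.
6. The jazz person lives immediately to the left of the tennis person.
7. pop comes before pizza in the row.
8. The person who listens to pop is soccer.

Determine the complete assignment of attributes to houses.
Solution:

House | Music | Food | Sport | Color
------------------------------------
  1   | jazz | sushi | golf | yellow
  2   | rock | pasta | tennis | green
  3   | pop | tacos | soccer | blue
  4   | classical | pizza | swimming | red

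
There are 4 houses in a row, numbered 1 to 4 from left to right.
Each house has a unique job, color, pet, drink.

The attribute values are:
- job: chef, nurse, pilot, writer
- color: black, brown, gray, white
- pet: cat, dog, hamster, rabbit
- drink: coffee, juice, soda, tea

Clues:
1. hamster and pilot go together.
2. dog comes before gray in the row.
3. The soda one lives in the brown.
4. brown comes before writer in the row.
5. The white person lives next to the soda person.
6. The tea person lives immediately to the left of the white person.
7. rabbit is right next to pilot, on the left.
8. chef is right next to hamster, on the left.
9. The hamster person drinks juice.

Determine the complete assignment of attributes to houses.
Solution:

House | Job | Color | Pet | Drink
---------------------------------
  1   | chef | black | rabbit | tea
  2   | pilot | white | hamster | juice
  3   | nurse | brown | dog | soda
  4   | writer | gray | cat | coffee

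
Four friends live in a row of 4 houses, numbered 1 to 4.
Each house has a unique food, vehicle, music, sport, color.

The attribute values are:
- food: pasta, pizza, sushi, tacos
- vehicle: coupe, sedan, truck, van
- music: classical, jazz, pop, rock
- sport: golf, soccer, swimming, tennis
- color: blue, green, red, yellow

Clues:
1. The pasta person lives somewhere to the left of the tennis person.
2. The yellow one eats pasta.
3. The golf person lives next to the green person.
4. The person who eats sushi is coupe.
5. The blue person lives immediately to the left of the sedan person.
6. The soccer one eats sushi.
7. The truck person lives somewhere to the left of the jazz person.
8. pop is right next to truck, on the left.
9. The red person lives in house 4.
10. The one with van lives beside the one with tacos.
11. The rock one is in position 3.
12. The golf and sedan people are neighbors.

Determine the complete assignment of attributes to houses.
Solution:

House | Food | Vehicle | Music | Sport | Color
----------------------------------------------
  1   | pasta | van | pop | swimming | yellow
  2   | tacos | truck | classical | golf | blue
  3   | pizza | sedan | rock | tennis | green
  4   | sushi | coupe | jazz | soccer | red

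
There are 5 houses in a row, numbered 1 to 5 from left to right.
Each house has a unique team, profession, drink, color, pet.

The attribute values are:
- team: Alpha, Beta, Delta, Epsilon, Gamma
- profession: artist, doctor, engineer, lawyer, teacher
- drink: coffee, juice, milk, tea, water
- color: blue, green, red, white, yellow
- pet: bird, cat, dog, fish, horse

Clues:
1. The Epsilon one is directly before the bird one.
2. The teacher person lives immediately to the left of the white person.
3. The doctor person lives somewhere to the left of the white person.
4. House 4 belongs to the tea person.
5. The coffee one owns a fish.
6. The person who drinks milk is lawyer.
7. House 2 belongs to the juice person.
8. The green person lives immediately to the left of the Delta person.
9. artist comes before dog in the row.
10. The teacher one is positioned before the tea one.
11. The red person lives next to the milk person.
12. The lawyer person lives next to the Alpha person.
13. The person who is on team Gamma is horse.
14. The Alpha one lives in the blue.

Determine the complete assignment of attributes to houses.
Solution:

House | Team | Profession | Drink | Color | Pet
-----------------------------------------------
  1   | Epsilon | doctor | coffee | green | fish
  2   | Delta | teacher | juice | red | bird
  3   | Gamma | lawyer | milk | white | horse
  4   | Alpha | artist | tea | blue | cat
  5   | Beta | engineer | water | yellow | dog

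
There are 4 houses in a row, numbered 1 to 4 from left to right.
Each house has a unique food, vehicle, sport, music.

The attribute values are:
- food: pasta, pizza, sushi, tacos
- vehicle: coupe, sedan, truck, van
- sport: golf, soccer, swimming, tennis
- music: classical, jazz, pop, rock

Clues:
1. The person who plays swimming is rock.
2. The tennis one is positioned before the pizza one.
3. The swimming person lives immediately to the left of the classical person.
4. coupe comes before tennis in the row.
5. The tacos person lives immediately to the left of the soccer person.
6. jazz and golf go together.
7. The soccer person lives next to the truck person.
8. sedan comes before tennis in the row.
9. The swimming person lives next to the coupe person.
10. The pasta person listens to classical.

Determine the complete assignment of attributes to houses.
Solution:

House | Food | Vehicle | Sport | Music
--------------------------------------
  1   | tacos | sedan | swimming | rock
  2   | pasta | coupe | soccer | classical
  3   | sushi | truck | tennis | pop
  4   | pizza | van | golf | jazz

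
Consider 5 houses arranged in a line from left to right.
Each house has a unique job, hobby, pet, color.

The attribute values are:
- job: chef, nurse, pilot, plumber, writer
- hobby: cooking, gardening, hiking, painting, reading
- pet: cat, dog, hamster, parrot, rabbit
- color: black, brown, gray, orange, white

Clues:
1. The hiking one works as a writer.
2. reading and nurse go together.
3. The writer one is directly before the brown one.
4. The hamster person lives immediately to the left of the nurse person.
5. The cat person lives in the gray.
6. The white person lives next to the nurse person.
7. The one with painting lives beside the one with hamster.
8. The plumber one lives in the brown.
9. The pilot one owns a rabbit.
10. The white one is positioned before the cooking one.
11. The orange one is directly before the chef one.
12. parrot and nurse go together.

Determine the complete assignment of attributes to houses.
Solution:

House | Job | Hobby | Pet | Color
---------------------------------
  1   | pilot | painting | rabbit | orange
  2   | chef | gardening | hamster | white
  3   | nurse | reading | parrot | black
  4   | writer | hiking | cat | gray
  5   | plumber | cooking | dog | brown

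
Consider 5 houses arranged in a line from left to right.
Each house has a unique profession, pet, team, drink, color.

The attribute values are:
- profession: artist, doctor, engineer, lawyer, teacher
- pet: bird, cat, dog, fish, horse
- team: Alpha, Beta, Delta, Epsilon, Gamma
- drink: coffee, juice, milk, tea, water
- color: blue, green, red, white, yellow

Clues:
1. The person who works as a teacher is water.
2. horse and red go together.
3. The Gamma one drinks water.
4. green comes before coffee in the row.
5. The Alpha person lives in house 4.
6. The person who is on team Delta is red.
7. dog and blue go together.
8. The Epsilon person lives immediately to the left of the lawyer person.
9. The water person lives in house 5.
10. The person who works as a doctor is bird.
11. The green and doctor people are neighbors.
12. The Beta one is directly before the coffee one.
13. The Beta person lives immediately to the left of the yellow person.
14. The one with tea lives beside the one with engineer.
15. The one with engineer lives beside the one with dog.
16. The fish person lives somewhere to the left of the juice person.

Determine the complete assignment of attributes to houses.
Solution:

House | Profession | Pet | Team | Drink | Color
-----------------------------------------------
  1   | artist | fish | Beta | milk | green
  2   | doctor | bird | Epsilon | coffee | yellow
  3   | lawyer | horse | Delta | tea | red
  4   | engineer | cat | Alpha | juice | white
  5   | teacher | dog | Gamma | water | blue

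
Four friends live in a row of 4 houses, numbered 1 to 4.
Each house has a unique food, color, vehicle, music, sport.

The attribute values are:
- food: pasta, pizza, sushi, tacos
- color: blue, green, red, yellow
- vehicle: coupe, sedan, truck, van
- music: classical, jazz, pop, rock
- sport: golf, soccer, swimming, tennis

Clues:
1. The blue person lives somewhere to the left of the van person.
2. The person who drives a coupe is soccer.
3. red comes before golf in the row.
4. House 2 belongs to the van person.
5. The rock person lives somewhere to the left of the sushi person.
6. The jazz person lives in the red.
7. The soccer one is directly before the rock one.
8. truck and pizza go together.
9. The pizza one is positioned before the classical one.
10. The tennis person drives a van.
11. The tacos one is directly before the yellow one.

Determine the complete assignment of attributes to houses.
Solution:

House | Food | Color | Vehicle | Music | Sport
----------------------------------------------
  1   | tacos | blue | coupe | pop | soccer
  2   | pasta | yellow | van | rock | tennis
  3   | pizza | red | truck | jazz | swimming
  4   | sushi | green | sedan | classical | golf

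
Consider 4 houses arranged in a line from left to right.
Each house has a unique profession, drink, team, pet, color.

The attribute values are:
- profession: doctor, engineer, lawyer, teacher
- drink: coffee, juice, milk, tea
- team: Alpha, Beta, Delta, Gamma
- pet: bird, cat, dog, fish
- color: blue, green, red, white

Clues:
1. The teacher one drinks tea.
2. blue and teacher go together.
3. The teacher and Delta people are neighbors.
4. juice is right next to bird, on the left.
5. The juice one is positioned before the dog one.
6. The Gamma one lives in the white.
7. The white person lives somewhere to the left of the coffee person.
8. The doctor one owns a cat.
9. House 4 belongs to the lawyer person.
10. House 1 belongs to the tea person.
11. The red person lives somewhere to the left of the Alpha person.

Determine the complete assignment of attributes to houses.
Solution:

House | Profession | Drink | Team | Pet | Color
-----------------------------------------------
  1   | teacher | tea | Beta | fish | blue
  2   | doctor | juice | Delta | cat | red
  3   | engineer | milk | Gamma | bird | white
  4   | lawyer | coffee | Alpha | dog | green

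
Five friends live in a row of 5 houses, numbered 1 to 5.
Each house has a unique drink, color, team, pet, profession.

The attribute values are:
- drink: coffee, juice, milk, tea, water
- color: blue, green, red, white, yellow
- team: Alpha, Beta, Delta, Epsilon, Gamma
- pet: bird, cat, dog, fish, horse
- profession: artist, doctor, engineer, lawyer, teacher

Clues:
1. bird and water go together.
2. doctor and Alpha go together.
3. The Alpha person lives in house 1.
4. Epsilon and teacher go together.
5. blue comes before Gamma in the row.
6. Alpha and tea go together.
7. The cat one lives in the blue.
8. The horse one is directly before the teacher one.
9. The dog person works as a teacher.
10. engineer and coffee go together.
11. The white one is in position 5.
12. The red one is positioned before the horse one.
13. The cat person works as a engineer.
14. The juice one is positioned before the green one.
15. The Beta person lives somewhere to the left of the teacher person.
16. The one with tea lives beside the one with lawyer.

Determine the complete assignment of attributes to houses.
Solution:

House | Drink | Color | Team | Pet | Profession
-----------------------------------------------
  1   | tea | red | Alpha | fish | doctor
  2   | juice | yellow | Beta | horse | lawyer
  3   | milk | green | Epsilon | dog | teacher
  4   | coffee | blue | Delta | cat | engineer
  5   | water | white | Gamma | bird | artist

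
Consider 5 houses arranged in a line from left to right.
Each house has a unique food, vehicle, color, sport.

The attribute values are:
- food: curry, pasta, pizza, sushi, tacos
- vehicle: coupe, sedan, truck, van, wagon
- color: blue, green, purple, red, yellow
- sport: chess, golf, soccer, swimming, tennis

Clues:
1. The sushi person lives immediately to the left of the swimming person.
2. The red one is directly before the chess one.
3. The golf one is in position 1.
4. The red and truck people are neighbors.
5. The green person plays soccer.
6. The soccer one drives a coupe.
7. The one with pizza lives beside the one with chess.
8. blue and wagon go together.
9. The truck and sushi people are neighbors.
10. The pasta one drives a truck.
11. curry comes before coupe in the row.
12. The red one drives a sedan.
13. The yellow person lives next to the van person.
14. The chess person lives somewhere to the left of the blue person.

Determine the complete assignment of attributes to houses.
Solution:

House | Food | Vehicle | Color | Sport
--------------------------------------
  1   | pizza | sedan | red | golf
  2   | pasta | truck | yellow | chess
  3   | sushi | van | purple | tennis
  4   | curry | wagon | blue | swimming
  5   | tacos | coupe | green | soccer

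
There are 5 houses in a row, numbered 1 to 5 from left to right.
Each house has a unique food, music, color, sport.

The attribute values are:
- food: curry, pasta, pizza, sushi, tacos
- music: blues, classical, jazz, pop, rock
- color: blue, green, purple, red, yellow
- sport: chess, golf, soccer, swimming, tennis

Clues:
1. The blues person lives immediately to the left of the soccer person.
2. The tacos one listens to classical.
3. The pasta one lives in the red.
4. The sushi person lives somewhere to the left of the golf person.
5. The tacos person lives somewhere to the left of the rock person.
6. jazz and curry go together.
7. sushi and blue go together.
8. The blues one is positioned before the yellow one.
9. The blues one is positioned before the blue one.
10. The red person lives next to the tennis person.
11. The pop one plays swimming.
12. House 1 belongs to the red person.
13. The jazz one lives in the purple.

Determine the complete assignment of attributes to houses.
Solution:

House | Food | Music | Color | Sport
------------------------------------
  1   | pasta | pop | red | swimming
  2   | pizza | blues | green | tennis
  3   | tacos | classical | yellow | soccer
  4   | sushi | rock | blue | chess
  5   | curry | jazz | purple | golf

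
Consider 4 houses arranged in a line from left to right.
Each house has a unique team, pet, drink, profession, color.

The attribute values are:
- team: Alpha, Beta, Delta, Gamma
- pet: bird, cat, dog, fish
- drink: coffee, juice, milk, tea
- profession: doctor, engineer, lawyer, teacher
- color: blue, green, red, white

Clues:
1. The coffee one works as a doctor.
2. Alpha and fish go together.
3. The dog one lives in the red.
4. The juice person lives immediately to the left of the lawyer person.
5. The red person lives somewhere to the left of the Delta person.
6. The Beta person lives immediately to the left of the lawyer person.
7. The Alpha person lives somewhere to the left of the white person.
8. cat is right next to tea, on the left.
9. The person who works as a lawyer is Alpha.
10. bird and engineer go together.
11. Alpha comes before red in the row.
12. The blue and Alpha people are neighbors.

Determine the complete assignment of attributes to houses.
Solution:

House | Team | Pet | Drink | Profession | Color
-----------------------------------------------
  1   | Beta | cat | juice | teacher | blue
  2   | Alpha | fish | tea | lawyer | green
  3   | Gamma | dog | coffee | doctor | red
  4   | Delta | bird | milk | engineer | white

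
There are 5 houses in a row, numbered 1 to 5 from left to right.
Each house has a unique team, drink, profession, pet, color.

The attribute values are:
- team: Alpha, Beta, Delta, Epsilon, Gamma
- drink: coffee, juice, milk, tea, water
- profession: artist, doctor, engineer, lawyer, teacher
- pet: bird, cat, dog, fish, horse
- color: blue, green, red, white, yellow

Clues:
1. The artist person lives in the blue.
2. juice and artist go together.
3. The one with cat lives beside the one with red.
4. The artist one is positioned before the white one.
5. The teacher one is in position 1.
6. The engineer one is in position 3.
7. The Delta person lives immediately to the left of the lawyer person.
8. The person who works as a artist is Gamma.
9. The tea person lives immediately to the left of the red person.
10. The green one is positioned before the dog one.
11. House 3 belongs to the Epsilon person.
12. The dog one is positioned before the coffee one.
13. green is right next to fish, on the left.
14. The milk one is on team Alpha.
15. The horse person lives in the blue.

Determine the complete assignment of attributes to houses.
Solution:

House | Team | Drink | Profession | Pet | Color
-----------------------------------------------
  1   | Delta | tea | teacher | cat | green
  2   | Alpha | milk | lawyer | fish | red
  3   | Epsilon | water | engineer | dog | yellow
  4   | Gamma | juice | artist | horse | blue
  5   | Beta | coffee | doctor | bird | white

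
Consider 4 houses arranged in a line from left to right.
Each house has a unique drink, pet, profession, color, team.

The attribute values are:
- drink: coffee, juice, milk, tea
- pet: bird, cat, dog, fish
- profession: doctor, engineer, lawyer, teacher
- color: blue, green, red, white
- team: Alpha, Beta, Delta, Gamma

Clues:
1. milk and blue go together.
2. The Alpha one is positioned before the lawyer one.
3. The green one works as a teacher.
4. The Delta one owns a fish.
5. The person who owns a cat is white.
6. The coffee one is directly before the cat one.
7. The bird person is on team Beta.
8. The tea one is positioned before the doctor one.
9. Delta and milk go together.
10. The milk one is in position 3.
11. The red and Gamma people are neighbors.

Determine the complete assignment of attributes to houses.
Solution:

House | Drink | Pet | Profession | Color | Team
-----------------------------------------------
  1   | coffee | dog | engineer | red | Alpha
  2   | tea | cat | lawyer | white | Gamma
  3   | milk | fish | doctor | blue | Delta
  4   | juice | bird | teacher | green | Beta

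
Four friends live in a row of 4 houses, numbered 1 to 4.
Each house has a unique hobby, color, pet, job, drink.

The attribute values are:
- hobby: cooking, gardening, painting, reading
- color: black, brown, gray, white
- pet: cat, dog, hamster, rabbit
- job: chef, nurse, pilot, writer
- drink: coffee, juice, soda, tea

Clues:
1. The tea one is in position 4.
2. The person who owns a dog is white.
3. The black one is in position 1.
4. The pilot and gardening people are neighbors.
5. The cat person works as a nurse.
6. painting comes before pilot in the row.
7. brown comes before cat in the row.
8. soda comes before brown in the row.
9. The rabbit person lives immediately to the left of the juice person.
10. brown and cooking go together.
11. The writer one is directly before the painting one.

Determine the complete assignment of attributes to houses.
Solution:

House | Hobby | Color | Pet | Job | Drink
-----------------------------------------
  1   | reading | black | rabbit | writer | soda
  2   | painting | white | dog | chef | juice
  3   | cooking | brown | hamster | pilot | coffee
  4   | gardening | gray | cat | nurse | tea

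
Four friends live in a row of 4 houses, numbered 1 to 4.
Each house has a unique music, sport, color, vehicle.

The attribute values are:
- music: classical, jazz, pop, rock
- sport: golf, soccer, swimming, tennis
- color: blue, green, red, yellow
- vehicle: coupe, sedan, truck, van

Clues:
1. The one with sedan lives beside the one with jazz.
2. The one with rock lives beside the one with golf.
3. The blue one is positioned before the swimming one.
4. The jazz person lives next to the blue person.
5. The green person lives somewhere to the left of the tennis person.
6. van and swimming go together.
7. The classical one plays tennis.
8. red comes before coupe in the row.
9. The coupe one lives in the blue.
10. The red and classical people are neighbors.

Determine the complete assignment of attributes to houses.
Solution:

House | Music | Sport | Color | Vehicle
---------------------------------------
  1   | rock | soccer | green | sedan
  2   | jazz | golf | red | truck
  3   | classical | tennis | blue | coupe
  4   | pop | swimming | yellow | van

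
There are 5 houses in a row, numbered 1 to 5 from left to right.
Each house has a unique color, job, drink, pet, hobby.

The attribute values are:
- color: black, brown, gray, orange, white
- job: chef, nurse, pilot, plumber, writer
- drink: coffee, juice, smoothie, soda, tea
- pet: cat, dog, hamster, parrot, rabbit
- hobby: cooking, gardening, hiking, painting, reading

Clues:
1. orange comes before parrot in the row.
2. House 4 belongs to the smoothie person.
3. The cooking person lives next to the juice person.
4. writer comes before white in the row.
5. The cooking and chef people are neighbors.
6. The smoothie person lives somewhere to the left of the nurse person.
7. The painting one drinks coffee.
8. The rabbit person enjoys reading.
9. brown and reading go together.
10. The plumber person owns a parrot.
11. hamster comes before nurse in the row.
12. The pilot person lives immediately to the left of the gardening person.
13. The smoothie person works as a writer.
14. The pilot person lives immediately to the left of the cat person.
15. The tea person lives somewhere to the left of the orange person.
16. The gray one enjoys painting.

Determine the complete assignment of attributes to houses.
Solution:

House | Color | Job | Drink | Pet | Hobby
-----------------------------------------
  1   | black | pilot | tea | hamster | cooking
  2   | orange | chef | juice | cat | gardening
  3   | gray | plumber | coffee | parrot | painting
  4   | brown | writer | smoothie | rabbit | reading
  5   | white | nurse | soda | dog | hiking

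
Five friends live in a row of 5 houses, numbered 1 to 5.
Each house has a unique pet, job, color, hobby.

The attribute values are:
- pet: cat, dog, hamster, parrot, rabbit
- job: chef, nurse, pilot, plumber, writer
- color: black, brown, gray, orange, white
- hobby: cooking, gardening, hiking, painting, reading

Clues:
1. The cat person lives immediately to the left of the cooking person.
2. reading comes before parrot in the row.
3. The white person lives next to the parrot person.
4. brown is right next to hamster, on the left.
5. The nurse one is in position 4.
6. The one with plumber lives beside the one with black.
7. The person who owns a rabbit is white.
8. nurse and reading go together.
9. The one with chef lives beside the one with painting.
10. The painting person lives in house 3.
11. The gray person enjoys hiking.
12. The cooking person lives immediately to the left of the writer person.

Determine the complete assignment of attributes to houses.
Solution:

House | Pet | Job | Color | Hobby
---------------------------------
  1   | cat | plumber | brown | gardening
  2   | hamster | chef | black | cooking
  3   | dog | writer | orange | painting
  4   | rabbit | nurse | white | reading
  5   | parrot | pilot | gray | hiking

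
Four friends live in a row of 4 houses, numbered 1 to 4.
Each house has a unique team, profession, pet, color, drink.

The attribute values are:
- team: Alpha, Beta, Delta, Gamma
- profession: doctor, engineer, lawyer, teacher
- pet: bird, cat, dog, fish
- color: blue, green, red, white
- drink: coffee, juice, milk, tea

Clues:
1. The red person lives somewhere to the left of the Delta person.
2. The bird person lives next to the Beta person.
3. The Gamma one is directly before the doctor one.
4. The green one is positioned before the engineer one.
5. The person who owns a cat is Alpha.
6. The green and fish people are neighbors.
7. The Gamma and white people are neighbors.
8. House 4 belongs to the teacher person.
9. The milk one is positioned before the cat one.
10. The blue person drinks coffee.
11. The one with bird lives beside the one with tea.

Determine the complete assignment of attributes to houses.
Solution:

House | Team | Profession | Pet | Color | Drink
-----------------------------------------------
  1   | Gamma | lawyer | bird | green | milk
  2   | Beta | doctor | fish | white | tea
  3   | Alpha | engineer | cat | red | juice
  4   | Delta | teacher | dog | blue | coffee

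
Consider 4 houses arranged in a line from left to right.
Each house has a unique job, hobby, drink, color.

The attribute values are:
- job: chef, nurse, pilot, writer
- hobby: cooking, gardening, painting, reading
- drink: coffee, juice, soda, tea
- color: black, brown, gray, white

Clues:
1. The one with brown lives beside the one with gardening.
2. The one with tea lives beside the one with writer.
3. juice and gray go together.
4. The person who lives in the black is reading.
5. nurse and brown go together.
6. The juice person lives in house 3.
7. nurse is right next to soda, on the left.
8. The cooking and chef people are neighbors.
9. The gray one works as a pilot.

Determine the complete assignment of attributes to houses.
Solution:

House | Job | Hobby | Drink | Color
-----------------------------------
  1   | nurse | painting | tea | brown
  2   | writer | gardening | soda | white
  3   | pilot | cooking | juice | gray
  4   | chef | reading | coffee | black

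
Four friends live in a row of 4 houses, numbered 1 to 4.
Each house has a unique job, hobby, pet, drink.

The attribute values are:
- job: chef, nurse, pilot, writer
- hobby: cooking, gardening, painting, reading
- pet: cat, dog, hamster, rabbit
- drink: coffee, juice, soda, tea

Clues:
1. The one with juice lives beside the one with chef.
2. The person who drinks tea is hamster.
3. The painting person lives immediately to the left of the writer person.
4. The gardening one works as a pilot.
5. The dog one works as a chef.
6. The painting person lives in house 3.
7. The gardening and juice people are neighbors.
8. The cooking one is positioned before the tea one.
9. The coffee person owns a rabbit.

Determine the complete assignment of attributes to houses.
Solution:

House | Job | Hobby | Pet | Drink
---------------------------------
  1   | pilot | gardening | rabbit | coffee
  2   | nurse | cooking | cat | juice
  3   | chef | painting | dog | soda
  4   | writer | reading | hamster | tea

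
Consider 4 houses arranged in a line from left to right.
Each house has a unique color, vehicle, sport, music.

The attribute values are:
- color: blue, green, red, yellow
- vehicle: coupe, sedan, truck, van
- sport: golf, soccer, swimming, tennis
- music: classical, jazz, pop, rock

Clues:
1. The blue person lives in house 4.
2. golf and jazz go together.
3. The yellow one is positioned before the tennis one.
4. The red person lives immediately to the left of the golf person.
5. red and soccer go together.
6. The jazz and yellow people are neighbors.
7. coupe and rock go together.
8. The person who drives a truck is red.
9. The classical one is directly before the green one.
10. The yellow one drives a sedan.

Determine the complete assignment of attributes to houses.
Solution:

House | Color | Vehicle | Sport | Music
---------------------------------------
  1   | red | truck | soccer | classical
  2   | green | van | golf | jazz
  3   | yellow | sedan | swimming | pop
  4   | blue | coupe | tennis | rock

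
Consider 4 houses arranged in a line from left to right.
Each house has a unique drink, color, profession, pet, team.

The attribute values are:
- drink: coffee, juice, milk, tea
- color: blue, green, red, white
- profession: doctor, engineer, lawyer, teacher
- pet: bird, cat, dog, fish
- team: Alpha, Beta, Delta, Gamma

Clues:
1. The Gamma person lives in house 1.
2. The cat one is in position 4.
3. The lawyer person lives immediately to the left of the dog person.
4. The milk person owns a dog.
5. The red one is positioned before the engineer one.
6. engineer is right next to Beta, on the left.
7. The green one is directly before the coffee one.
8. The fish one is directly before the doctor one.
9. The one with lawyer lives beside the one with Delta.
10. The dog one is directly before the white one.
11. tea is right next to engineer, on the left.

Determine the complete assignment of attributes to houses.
Solution:

House | Drink | Color | Profession | Pet | Team
-----------------------------------------------
  1   | tea | red | lawyer | bird | Gamma
  2   | milk | green | engineer | dog | Delta
  3   | coffee | white | teacher | fish | Beta
  4   | juice | blue | doctor | cat | Alpha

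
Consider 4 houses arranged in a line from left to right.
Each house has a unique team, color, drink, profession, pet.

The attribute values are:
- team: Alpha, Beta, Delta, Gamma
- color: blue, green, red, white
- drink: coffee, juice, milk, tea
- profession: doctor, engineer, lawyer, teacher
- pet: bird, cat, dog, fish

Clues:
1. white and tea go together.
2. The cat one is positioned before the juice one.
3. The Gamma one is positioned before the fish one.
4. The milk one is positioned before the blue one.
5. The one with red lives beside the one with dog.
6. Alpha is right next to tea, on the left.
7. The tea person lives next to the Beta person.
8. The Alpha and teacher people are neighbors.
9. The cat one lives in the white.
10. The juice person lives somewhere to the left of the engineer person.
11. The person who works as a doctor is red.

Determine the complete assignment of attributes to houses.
Solution:

House | Team | Color | Drink | Profession | Pet
-----------------------------------------------
  1   | Alpha | green | milk | lawyer | bird
  2   | Gamma | white | tea | teacher | cat
  3   | Beta | red | juice | doctor | fish
  4   | Delta | blue | coffee | engineer | dog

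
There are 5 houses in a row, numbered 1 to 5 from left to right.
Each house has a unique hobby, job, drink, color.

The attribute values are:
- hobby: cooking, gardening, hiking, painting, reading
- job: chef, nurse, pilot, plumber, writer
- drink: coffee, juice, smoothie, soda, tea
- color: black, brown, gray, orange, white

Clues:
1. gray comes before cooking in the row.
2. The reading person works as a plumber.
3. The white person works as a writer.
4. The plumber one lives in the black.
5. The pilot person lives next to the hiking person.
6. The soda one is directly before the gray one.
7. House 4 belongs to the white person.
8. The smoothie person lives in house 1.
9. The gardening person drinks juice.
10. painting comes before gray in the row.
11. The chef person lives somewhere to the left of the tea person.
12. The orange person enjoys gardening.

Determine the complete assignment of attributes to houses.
Solution:

House | Hobby | Job | Drink | Color
-----------------------------------
  1   | reading | plumber | smoothie | black
  2   | painting | pilot | soda | brown
  3   | hiking | chef | coffee | gray
  4   | cooking | writer | tea | white
  5   | gardening | nurse | juice | orange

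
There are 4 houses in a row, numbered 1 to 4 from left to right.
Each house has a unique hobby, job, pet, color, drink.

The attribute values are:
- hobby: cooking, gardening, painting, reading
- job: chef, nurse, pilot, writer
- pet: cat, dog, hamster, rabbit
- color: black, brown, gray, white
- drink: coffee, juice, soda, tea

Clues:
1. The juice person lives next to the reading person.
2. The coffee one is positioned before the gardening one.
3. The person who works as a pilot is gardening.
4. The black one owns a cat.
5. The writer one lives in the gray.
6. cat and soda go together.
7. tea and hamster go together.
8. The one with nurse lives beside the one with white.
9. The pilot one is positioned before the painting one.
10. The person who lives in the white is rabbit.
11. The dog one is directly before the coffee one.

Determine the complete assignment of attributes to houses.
Solution:

House | Hobby | Job | Pet | Color | Drink
-----------------------------------------
  1   | cooking | nurse | dog | brown | juice
  2   | reading | chef | rabbit | white | coffee
  3   | gardening | pilot | cat | black | soda
  4   | painting | writer | hamster | gray | tea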